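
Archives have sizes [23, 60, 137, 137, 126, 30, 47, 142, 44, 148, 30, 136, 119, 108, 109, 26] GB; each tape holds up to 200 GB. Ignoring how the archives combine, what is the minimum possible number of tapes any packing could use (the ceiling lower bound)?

Total size = 23 + 60 + 137 + 137 + 126 + 30 + 47 + 142 + 44 + 148 + 30 + 136 + 119 + 108 + 109 + 26 = 1422 GB.
⌈1422 / 200⌉ = 8.

8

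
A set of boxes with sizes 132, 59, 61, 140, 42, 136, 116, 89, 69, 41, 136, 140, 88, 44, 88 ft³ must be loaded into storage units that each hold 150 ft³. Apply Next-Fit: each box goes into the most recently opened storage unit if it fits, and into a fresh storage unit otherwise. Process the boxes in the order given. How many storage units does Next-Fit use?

12

storage unit 1: place 132 ft³, 18 ft³ left
storage unit 2: place 59 ft³, 91 ft³ left
storage unit 2: place 61 ft³, 30 ft³ left
storage unit 3: place 140 ft³, 10 ft³ left
storage unit 4: place 42 ft³, 108 ft³ left
storage unit 5: place 136 ft³, 14 ft³ left
storage unit 6: place 116 ft³, 34 ft³ left
storage unit 7: place 89 ft³, 61 ft³ left
storage unit 8: place 69 ft³, 81 ft³ left
storage unit 8: place 41 ft³, 40 ft³ left
storage unit 9: place 136 ft³, 14 ft³ left
storage unit 10: place 140 ft³, 10 ft³ left
storage unit 11: place 88 ft³, 62 ft³ left
storage unit 11: place 44 ft³, 18 ft³ left
storage unit 12: place 88 ft³, 62 ft³ left
Final storage units: [132] [59,61] [140] [42] [136] [116] [89] [69,41] [136] [140] [88,44] [88].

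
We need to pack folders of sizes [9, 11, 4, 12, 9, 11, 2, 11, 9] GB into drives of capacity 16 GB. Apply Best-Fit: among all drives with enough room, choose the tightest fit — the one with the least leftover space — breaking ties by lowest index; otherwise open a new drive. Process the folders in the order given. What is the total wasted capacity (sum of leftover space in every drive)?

34

9 GB → drive 1 (remaining 7 GB)
11 GB → drive 2 (remaining 5 GB)
4 GB → drive 2 (remaining 1 GB)
12 GB → drive 3 (remaining 4 GB)
9 GB → drive 4 (remaining 7 GB)
11 GB → drive 5 (remaining 5 GB)
2 GB → drive 3 (remaining 2 GB)
11 GB → drive 6 (remaining 5 GB)
9 GB → drive 7 (remaining 7 GB)
7 drives × 16 GB = 112 GB; used 78 GB; unused 34 GB.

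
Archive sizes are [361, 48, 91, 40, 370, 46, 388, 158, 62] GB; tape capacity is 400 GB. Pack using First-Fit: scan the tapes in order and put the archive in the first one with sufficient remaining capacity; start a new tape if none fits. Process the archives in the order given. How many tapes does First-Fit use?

tape 1: place 361 GB, 39 GB left
tape 2: place 48 GB, 352 GB left
tape 2: place 91 GB, 261 GB left
tape 2: place 40 GB, 221 GB left
tape 3: place 370 GB, 30 GB left
tape 2: place 46 GB, 175 GB left
tape 4: place 388 GB, 12 GB left
tape 2: place 158 GB, 17 GB left
tape 5: place 62 GB, 338 GB left
Final tapes: [361] [48,91,40,46,158] [370] [388] [62].

5 tapes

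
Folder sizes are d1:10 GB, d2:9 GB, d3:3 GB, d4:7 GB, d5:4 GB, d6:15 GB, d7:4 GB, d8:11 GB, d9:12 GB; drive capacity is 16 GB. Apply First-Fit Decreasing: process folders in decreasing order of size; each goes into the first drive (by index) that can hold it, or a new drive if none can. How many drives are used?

Sorted descending: 15, 12, 11, 10, 9, 7, 4, 4, 3.
Put 15 GB in drive 1; 1 GB remain.
Put 12 GB in drive 2; 4 GB remain.
Put 11 GB in drive 3; 5 GB remain.
Put 10 GB in drive 4; 6 GB remain.
Put 9 GB in drive 5; 7 GB remain.
Put 7 GB in drive 5; 0 GB remain.
Put 4 GB in drive 2; 0 GB remain.
Put 4 GB in drive 3; 1 GB remain.
Put 3 GB in drive 4; 3 GB remain.
Final drives: [15] [12,4] [11,4] [10,3] [9,7].

5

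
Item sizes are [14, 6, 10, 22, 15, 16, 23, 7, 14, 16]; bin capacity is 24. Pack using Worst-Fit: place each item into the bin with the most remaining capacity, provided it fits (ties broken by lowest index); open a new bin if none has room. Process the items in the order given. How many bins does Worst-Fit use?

Put 14 in bin 1; 10 remain.
Put 6 in bin 1; 4 remain.
Put 10 in bin 2; 14 remain.
Put 22 in bin 3; 2 remain.
Put 15 in bin 4; 9 remain.
Put 16 in bin 5; 8 remain.
Put 23 in bin 6; 1 remain.
Put 7 in bin 2; 7 remain.
Put 14 in bin 7; 10 remain.
Put 16 in bin 8; 8 remain.

8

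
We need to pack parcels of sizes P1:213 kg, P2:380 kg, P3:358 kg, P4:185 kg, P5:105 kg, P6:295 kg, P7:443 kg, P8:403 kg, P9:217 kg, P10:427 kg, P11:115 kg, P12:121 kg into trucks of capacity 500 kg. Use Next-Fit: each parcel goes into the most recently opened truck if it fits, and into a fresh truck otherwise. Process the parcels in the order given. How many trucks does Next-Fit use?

truck 1: place P1 (213 kg), 287 kg left
truck 2: place P2 (380 kg), 120 kg left
truck 3: place P3 (358 kg), 142 kg left
truck 4: place P4 (185 kg), 315 kg left
truck 4: place P5 (105 kg), 210 kg left
truck 5: place P6 (295 kg), 205 kg left
truck 6: place P7 (443 kg), 57 kg left
truck 7: place P8 (403 kg), 97 kg left
truck 8: place P9 (217 kg), 283 kg left
truck 9: place P10 (427 kg), 73 kg left
truck 10: place P11 (115 kg), 385 kg left
truck 10: place P12 (121 kg), 264 kg left

10 trucks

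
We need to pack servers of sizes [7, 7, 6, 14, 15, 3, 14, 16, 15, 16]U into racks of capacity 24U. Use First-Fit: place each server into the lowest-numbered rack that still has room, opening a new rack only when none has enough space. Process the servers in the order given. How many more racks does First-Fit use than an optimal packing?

First-Fit: [7,7,6,3] [14] [15] [14] [16] [15] [16] → 7 racks.
6 servers exceed 12U (half the capacity), and no two of those can share a rack, so at least 6 racks are needed.
An optimal packing achieves that bound: [16,7] [16,7] [15,6,3] [15] [14] [14] → 6 racks.
Excess: 7 − 6 = 1.

1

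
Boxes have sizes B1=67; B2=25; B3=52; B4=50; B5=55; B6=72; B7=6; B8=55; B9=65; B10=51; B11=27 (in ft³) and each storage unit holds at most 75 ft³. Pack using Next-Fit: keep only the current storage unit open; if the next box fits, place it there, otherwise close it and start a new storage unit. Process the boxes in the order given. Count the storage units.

Put B1 (67 ft³) in storage unit 1; 8 ft³ remain.
Put B2 (25 ft³) in storage unit 2; 50 ft³ remain.
Put B3 (52 ft³) in storage unit 3; 23 ft³ remain.
Put B4 (50 ft³) in storage unit 4; 25 ft³ remain.
Put B5 (55 ft³) in storage unit 5; 20 ft³ remain.
Put B6 (72 ft³) in storage unit 6; 3 ft³ remain.
Put B7 (6 ft³) in storage unit 7; 69 ft³ remain.
Put B8 (55 ft³) in storage unit 7; 14 ft³ remain.
Put B9 (65 ft³) in storage unit 8; 10 ft³ remain.
Put B10 (51 ft³) in storage unit 9; 24 ft³ remain.
Put B11 (27 ft³) in storage unit 10; 48 ft³ remain.
Final storage units: [67] [25] [52] [50] [55] [72] [6,55] [65] [51] [27].

10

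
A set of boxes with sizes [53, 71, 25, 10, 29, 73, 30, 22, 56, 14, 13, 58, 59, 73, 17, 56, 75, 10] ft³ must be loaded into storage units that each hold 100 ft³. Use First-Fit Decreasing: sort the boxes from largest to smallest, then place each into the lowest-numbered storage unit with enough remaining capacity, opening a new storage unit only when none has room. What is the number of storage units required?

9

Sorted descending: 75, 73, 73, 71, 59, 58, 56, 56, 53, 30, 29, 25, 22, 17, 14, 13, 10, 10.
75 ft³ → storage unit 1 (remaining 25 ft³)
73 ft³ → storage unit 2 (remaining 27 ft³)
73 ft³ → storage unit 3 (remaining 27 ft³)
71 ft³ → storage unit 4 (remaining 29 ft³)
59 ft³ → storage unit 5 (remaining 41 ft³)
58 ft³ → storage unit 6 (remaining 42 ft³)
56 ft³ → storage unit 7 (remaining 44 ft³)
56 ft³ → storage unit 8 (remaining 44 ft³)
53 ft³ → storage unit 9 (remaining 47 ft³)
30 ft³ → storage unit 5 (remaining 11 ft³)
29 ft³ → storage unit 4 (remaining 0 ft³)
25 ft³ → storage unit 1 (remaining 0 ft³)
22 ft³ → storage unit 2 (remaining 5 ft³)
17 ft³ → storage unit 3 (remaining 10 ft³)
14 ft³ → storage unit 6 (remaining 28 ft³)
13 ft³ → storage unit 6 (remaining 15 ft³)
10 ft³ → storage unit 3 (remaining 0 ft³)
10 ft³ → storage unit 5 (remaining 1 ft³)
Final storage units: [75,25] [73,22] [73,17,10] [71,29] [59,30,10] [58,14,13] [56] [56] [53].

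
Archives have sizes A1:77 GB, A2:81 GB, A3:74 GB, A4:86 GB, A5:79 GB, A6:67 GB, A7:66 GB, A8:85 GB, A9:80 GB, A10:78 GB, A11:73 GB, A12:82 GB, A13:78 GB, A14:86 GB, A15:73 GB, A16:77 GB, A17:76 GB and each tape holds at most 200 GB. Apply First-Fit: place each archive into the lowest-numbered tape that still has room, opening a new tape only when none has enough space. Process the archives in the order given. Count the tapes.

tape 1: place A1 (77 GB), 123 GB left
tape 1: place A2 (81 GB), 42 GB left
tape 2: place A3 (74 GB), 126 GB left
tape 2: place A4 (86 GB), 40 GB left
tape 3: place A5 (79 GB), 121 GB left
tape 3: place A6 (67 GB), 54 GB left
tape 4: place A7 (66 GB), 134 GB left
tape 4: place A8 (85 GB), 49 GB left
tape 5: place A9 (80 GB), 120 GB left
tape 5: place A10 (78 GB), 42 GB left
tape 6: place A11 (73 GB), 127 GB left
tape 6: place A12 (82 GB), 45 GB left
tape 7: place A13 (78 GB), 122 GB left
tape 7: place A14 (86 GB), 36 GB left
tape 8: place A15 (73 GB), 127 GB left
tape 8: place A16 (77 GB), 50 GB left
tape 9: place A17 (76 GB), 124 GB left
Final tapes: [77,81] [74,86] [79,67] [66,85] [80,78] [73,82] [78,86] [73,77] [76].

9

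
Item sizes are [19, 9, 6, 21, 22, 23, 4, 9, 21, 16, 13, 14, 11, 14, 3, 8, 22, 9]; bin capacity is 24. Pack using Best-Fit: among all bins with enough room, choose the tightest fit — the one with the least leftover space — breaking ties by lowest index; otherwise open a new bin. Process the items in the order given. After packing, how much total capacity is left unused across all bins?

20

19 → bin 1 (remaining 5)
9 → bin 2 (remaining 15)
6 → bin 2 (remaining 9)
21 → bin 3 (remaining 3)
22 → bin 4 (remaining 2)
23 → bin 5 (remaining 1)
4 → bin 1 (remaining 1)
9 → bin 2 (remaining 0)
21 → bin 6 (remaining 3)
16 → bin 7 (remaining 8)
13 → bin 8 (remaining 11)
14 → bin 9 (remaining 10)
11 → bin 8 (remaining 0)
14 → bin 10 (remaining 10)
3 → bin 3 (remaining 0)
8 → bin 7 (remaining 0)
22 → bin 11 (remaining 2)
9 → bin 9 (remaining 1)
11 bins × 24 = 264; used 244; unused 20.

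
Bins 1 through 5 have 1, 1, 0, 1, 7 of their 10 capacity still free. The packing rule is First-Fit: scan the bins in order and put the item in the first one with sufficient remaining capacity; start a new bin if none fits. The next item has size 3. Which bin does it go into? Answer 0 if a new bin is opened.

5

Bins with room: bin 5 (7).
The first with room is bin 5.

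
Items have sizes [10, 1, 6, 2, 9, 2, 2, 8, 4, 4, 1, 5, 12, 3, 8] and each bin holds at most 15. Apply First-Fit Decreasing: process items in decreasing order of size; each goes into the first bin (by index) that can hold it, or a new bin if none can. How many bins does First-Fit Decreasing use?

Sorted descending: 12, 10, 9, 8, 8, 6, 5, 4, 4, 3, 2, 2, 2, 1, 1.
12 → bin 1 (remaining 3)
10 → bin 2 (remaining 5)
9 → bin 3 (remaining 6)
8 → bin 4 (remaining 7)
8 → bin 5 (remaining 7)
6 → bin 3 (remaining 0)
5 → bin 2 (remaining 0)
4 → bin 4 (remaining 3)
4 → bin 5 (remaining 3)
3 → bin 1 (remaining 0)
2 → bin 4 (remaining 1)
2 → bin 5 (remaining 1)
2 → bin 6 (remaining 13)
1 → bin 4 (remaining 0)
1 → bin 5 (remaining 0)

6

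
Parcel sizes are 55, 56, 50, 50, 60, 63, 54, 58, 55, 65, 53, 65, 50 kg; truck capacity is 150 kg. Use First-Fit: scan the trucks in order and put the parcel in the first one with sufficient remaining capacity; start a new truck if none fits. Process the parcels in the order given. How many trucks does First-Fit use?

6 trucks

Put 55 kg in truck 1; 95 kg remain.
Put 56 kg in truck 1; 39 kg remain.
Put 50 kg in truck 2; 100 kg remain.
Put 50 kg in truck 2; 50 kg remain.
Put 60 kg in truck 3; 90 kg remain.
Put 63 kg in truck 3; 27 kg remain.
Put 54 kg in truck 4; 96 kg remain.
Put 58 kg in truck 4; 38 kg remain.
Put 55 kg in truck 5; 95 kg remain.
Put 65 kg in truck 5; 30 kg remain.
Put 53 kg in truck 6; 97 kg remain.
Put 65 kg in truck 6; 32 kg remain.
Put 50 kg in truck 2; 0 kg remain.
Final trucks: [55,56] [50,50,50] [60,63] [54,58] [55,65] [53,65].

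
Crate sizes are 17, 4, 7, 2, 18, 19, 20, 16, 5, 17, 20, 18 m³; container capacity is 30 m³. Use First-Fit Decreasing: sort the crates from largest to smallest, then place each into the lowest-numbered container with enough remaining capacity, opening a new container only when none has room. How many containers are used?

8 containers

Sorted descending: 20, 20, 19, 18, 18, 17, 17, 16, 7, 5, 4, 2.
Put 20 m³ in container 1; 10 m³ remain.
Put 20 m³ in container 2; 10 m³ remain.
Put 19 m³ in container 3; 11 m³ remain.
Put 18 m³ in container 4; 12 m³ remain.
Put 18 m³ in container 5; 12 m³ remain.
Put 17 m³ in container 6; 13 m³ remain.
Put 17 m³ in container 7; 13 m³ remain.
Put 16 m³ in container 8; 14 m³ remain.
Put 7 m³ in container 1; 3 m³ remain.
Put 5 m³ in container 2; 5 m³ remain.
Put 4 m³ in container 2; 1 m³ remain.
Put 2 m³ in container 1; 1 m³ remain.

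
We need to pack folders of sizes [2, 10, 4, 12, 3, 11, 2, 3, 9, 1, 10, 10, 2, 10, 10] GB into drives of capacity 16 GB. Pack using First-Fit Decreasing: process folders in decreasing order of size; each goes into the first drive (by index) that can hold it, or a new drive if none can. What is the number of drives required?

Sorted descending: 12, 11, 10, 10, 10, 10, 10, 9, 4, 3, 3, 2, 2, 2, 1.
Put 12 GB in drive 1; 4 GB remain.
Put 11 GB in drive 2; 5 GB remain.
Put 10 GB in drive 3; 6 GB remain.
Put 10 GB in drive 4; 6 GB remain.
Put 10 GB in drive 5; 6 GB remain.
Put 10 GB in drive 6; 6 GB remain.
Put 10 GB in drive 7; 6 GB remain.
Put 9 GB in drive 8; 7 GB remain.
Put 4 GB in drive 1; 0 GB remain.
Put 3 GB in drive 2; 2 GB remain.
Put 3 GB in drive 3; 3 GB remain.
Put 2 GB in drive 2; 0 GB remain.
Put 2 GB in drive 3; 1 GB remain.
Put 2 GB in drive 4; 4 GB remain.
Put 1 GB in drive 3; 0 GB remain.
Final drives: [12,4] [11,3,2] [10,3,2,1] [10,2] [10] [10] [10] [9].

8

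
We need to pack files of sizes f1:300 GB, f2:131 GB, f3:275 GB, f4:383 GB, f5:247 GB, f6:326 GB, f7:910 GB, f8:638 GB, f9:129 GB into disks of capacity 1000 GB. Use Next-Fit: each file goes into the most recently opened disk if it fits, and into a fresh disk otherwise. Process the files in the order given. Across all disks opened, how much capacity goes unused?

661

f1 (300 GB) → disk 1 (remaining 700 GB)
f2 (131 GB) → disk 1 (remaining 569 GB)
f3 (275 GB) → disk 1 (remaining 294 GB)
f4 (383 GB) → disk 2 (remaining 617 GB)
f5 (247 GB) → disk 2 (remaining 370 GB)
f6 (326 GB) → disk 2 (remaining 44 GB)
f7 (910 GB) → disk 3 (remaining 90 GB)
f8 (638 GB) → disk 4 (remaining 362 GB)
f9 (129 GB) → disk 4 (remaining 233 GB)
4 disks × 1000 GB = 4000 GB; used 3339 GB; unused 661 GB.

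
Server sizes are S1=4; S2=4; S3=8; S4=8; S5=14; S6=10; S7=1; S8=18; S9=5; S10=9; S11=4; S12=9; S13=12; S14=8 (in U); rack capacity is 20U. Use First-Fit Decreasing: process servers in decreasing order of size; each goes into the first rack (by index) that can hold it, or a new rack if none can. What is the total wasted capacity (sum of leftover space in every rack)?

Sorted descending: 18, 14, 12, 10, 9, 9, 8, 8, 8, 5, 4, 4, 4, 1.
Put 18U in rack 1; 2U remain.
Put 14U in rack 2; 6U remain.
Put 12U in rack 3; 8U remain.
Put 10U in rack 4; 10U remain.
Put 9U in rack 4; 1U remain.
Put 9U in rack 5; 11U remain.
Put 8U in rack 3; 0U remain.
Put 8U in rack 5; 3U remain.
Put 8U in rack 6; 12U remain.
Put 5U in rack 2; 1U remain.
Put 4U in rack 6; 8U remain.
Put 4U in rack 6; 4U remain.
Put 4U in rack 6; 0U remain.
Put 1U in rack 1; 1U remain.
6 racks × 20U = 120U; used 114U; unused 6U.

6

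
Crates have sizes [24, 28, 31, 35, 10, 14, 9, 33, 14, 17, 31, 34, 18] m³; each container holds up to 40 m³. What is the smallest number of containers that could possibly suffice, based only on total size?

Total size = 24 + 28 + 31 + 35 + 10 + 14 + 9 + 33 + 14 + 17 + 31 + 34 + 18 = 298 m³.
⌈298 / 40⌉ = 8.

8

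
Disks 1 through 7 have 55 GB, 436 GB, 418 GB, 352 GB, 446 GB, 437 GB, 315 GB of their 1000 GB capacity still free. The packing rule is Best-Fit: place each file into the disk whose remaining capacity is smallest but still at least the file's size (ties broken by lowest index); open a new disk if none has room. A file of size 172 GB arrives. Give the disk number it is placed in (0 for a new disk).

7

Disks with room: disk 2 (436 GB), disk 3 (418 GB), disk 4 (352 GB), disk 5 (446 GB), disk 6 (437 GB), disk 7 (315 GB).
Tightest fit is disk 7 with 315 GB free.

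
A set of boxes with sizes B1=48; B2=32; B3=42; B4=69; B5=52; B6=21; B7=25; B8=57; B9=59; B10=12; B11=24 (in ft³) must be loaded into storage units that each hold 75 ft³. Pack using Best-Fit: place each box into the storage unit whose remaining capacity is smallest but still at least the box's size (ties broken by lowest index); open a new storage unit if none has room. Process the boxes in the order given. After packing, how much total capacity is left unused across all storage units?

84

B1 (48 ft³) → storage unit 1 (remaining 27 ft³)
B2 (32 ft³) → storage unit 2 (remaining 43 ft³)
B3 (42 ft³) → storage unit 2 (remaining 1 ft³)
B4 (69 ft³) → storage unit 3 (remaining 6 ft³)
B5 (52 ft³) → storage unit 4 (remaining 23 ft³)
B6 (21 ft³) → storage unit 4 (remaining 2 ft³)
B7 (25 ft³) → storage unit 1 (remaining 2 ft³)
B8 (57 ft³) → storage unit 5 (remaining 18 ft³)
B9 (59 ft³) → storage unit 6 (remaining 16 ft³)
B10 (12 ft³) → storage unit 6 (remaining 4 ft³)
B11 (24 ft³) → storage unit 7 (remaining 51 ft³)
7 storage units × 75 ft³ = 525 ft³; used 441 ft³; unused 84 ft³.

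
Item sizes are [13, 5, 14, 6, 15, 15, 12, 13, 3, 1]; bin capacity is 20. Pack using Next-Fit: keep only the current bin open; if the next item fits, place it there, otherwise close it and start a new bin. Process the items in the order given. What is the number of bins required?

13 → bin 1 (remaining 7)
5 → bin 1 (remaining 2)
14 → bin 2 (remaining 6)
6 → bin 2 (remaining 0)
15 → bin 3 (remaining 5)
15 → bin 4 (remaining 5)
12 → bin 5 (remaining 8)
13 → bin 6 (remaining 7)
3 → bin 6 (remaining 4)
1 → bin 6 (remaining 3)
Final bins: [13,5] [14,6] [15] [15] [12] [13,3,1].

6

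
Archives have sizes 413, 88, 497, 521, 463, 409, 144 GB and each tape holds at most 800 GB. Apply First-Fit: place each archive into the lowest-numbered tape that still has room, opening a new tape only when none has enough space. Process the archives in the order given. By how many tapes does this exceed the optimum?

0

First-Fit: [413,88,144] [497] [521] [463] [409] → 5 tapes.
5 archives exceed 400 GB (half the capacity), and no two of those can share a tape, so at least 5 tapes are needed.
So 5 is already optimal.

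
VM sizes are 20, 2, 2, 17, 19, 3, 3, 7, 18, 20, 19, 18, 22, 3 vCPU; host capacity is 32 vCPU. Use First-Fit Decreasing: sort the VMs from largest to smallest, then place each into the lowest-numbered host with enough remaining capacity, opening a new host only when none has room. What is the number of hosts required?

8

Sorted descending: 22, 20, 20, 19, 19, 18, 18, 17, 7, 3, 3, 3, 2, 2.
host 1: place 22 vCPU, 10 vCPU left
host 2: place 20 vCPU, 12 vCPU left
host 3: place 20 vCPU, 12 vCPU left
host 4: place 19 vCPU, 13 vCPU left
host 5: place 19 vCPU, 13 vCPU left
host 6: place 18 vCPU, 14 vCPU left
host 7: place 18 vCPU, 14 vCPU left
host 8: place 17 vCPU, 15 vCPU left
host 1: place 7 vCPU, 3 vCPU left
host 1: place 3 vCPU, 0 vCPU left
host 2: place 3 vCPU, 9 vCPU left
host 2: place 3 vCPU, 6 vCPU left
host 2: place 2 vCPU, 4 vCPU left
host 2: place 2 vCPU, 2 vCPU left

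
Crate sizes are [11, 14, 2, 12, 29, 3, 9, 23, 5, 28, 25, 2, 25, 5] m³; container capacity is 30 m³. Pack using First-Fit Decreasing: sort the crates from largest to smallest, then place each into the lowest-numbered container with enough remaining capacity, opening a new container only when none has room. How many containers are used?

Sorted descending: 29, 28, 25, 25, 23, 14, 12, 11, 9, 5, 5, 3, 2, 2.
Put 29 m³ in container 1; 1 m³ remain.
Put 28 m³ in container 2; 2 m³ remain.
Put 25 m³ in container 3; 5 m³ remain.
Put 25 m³ in container 4; 5 m³ remain.
Put 23 m³ in container 5; 7 m³ remain.
Put 14 m³ in container 6; 16 m³ remain.
Put 12 m³ in container 6; 4 m³ remain.
Put 11 m³ in container 7; 19 m³ remain.
Put 9 m³ in container 7; 10 m³ remain.
Put 5 m³ in container 3; 0 m³ remain.
Put 5 m³ in container 4; 0 m³ remain.
Put 3 m³ in container 5; 4 m³ remain.
Put 2 m³ in container 2; 0 m³ remain.
Put 2 m³ in container 5; 2 m³ remain.
Final containers: [29] [28,2] [25,5] [25,5] [23,3,2] [14,12] [11,9].

7 containers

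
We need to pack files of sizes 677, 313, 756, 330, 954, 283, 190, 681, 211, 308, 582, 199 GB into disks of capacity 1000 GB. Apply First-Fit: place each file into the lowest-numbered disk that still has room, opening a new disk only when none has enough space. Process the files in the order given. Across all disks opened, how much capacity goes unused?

Put 677 GB in disk 1; 323 GB remain.
Put 313 GB in disk 1; 10 GB remain.
Put 756 GB in disk 2; 244 GB remain.
Put 330 GB in disk 3; 670 GB remain.
Put 954 GB in disk 4; 46 GB remain.
Put 283 GB in disk 3; 387 GB remain.
Put 190 GB in disk 2; 54 GB remain.
Put 681 GB in disk 5; 319 GB remain.
Put 211 GB in disk 3; 176 GB remain.
Put 308 GB in disk 5; 11 GB remain.
Put 582 GB in disk 6; 418 GB remain.
Put 199 GB in disk 6; 219 GB remain.
6 disks × 1000 GB = 6000 GB; used 5484 GB; unused 516 GB.

516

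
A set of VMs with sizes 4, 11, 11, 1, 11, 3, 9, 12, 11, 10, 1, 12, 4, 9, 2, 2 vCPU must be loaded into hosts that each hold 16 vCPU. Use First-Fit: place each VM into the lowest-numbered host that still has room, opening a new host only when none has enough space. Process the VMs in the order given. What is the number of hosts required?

9 hosts

host 1: place 4 vCPU, 12 vCPU left
host 1: place 11 vCPU, 1 vCPU left
host 2: place 11 vCPU, 5 vCPU left
host 1: place 1 vCPU, 0 vCPU left
host 3: place 11 vCPU, 5 vCPU left
host 2: place 3 vCPU, 2 vCPU left
host 4: place 9 vCPU, 7 vCPU left
host 5: place 12 vCPU, 4 vCPU left
host 6: place 11 vCPU, 5 vCPU left
host 7: place 10 vCPU, 6 vCPU left
host 2: place 1 vCPU, 1 vCPU left
host 8: place 12 vCPU, 4 vCPU left
host 3: place 4 vCPU, 1 vCPU left
host 9: place 9 vCPU, 7 vCPU left
host 4: place 2 vCPU, 5 vCPU left
host 4: place 2 vCPU, 3 vCPU left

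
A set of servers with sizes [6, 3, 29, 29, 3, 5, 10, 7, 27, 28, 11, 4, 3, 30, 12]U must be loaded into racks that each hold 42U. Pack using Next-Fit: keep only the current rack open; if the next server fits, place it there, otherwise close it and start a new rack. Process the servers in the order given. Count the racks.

Put 6U in rack 1; 36U remain.
Put 3U in rack 1; 33U remain.
Put 29U in rack 1; 4U remain.
Put 29U in rack 2; 13U remain.
Put 3U in rack 2; 10U remain.
Put 5U in rack 2; 5U remain.
Put 10U in rack 3; 32U remain.
Put 7U in rack 3; 25U remain.
Put 27U in rack 4; 15U remain.
Put 28U in rack 5; 14U remain.
Put 11U in rack 5; 3U remain.
Put 4U in rack 6; 38U remain.
Put 3U in rack 6; 35U remain.
Put 30U in rack 6; 5U remain.
Put 12U in rack 7; 30U remain.
Final racks: [6,3,29] [29,3,5] [10,7] [27] [28,11] [4,3,30] [12].

7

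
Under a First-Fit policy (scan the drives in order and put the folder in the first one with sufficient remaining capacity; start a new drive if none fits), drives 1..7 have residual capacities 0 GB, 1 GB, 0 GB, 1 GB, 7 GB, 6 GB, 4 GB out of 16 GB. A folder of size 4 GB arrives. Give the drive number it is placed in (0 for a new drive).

Drives with room: drive 5 (7 GB), drive 6 (6 GB), drive 7 (4 GB).
The first with room is drive 5.

5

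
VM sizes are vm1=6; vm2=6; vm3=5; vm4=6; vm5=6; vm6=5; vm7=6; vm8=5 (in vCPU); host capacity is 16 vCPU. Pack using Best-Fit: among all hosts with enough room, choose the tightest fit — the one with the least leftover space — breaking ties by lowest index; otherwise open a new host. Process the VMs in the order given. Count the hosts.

4

Put vm1 (6 vCPU) in host 1; 10 vCPU remain.
Put vm2 (6 vCPU) in host 1; 4 vCPU remain.
Put vm3 (5 vCPU) in host 2; 11 vCPU remain.
Put vm4 (6 vCPU) in host 2; 5 vCPU remain.
Put vm5 (6 vCPU) in host 3; 10 vCPU remain.
Put vm6 (5 vCPU) in host 2; 0 vCPU remain.
Put vm7 (6 vCPU) in host 3; 4 vCPU remain.
Put vm8 (5 vCPU) in host 4; 11 vCPU remain.
Final hosts: [6,6] [5,6,5] [6,6] [5].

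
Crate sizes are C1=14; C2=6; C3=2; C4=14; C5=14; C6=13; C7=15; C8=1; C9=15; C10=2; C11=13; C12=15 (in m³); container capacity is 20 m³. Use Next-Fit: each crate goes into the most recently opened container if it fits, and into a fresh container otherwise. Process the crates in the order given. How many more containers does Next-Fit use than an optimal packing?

Next-Fit: [14,6] [2,14] [14] [13] [15,1] [15,2] [13] [15] → 8 containers.
8 crates exceed 10 m³ (half the capacity), and no two of those can share a container, so at least 8 containers are needed.
So 8 is already optimal.

0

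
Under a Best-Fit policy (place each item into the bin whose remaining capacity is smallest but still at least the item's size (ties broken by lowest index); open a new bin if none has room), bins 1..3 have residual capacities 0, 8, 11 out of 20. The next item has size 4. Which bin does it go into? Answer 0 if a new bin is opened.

2

Bins with room: bin 2 (8), bin 3 (11).
Tightest fit is bin 2 with 8 free.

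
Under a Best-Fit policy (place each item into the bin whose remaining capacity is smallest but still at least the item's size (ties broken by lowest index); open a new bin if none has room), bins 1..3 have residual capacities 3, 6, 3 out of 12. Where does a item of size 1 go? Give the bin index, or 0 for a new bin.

Bins with room: bin 1 (3), bin 2 (6), bin 3 (3).
Tightest fit is bin 1 with 3 free.

1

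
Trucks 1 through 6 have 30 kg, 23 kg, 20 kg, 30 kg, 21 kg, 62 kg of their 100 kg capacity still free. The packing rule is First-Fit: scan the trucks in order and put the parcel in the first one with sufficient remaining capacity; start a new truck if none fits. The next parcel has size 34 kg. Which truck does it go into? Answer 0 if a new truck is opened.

6

Trucks with room: truck 6 (62 kg).
The first with room is truck 6.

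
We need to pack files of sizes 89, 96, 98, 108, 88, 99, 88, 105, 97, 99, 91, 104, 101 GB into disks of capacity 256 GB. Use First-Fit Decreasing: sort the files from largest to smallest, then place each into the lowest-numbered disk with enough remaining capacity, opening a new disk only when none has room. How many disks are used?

7 disks

Sorted descending: 108, 105, 104, 101, 99, 99, 98, 97, 96, 91, 89, 88, 88.
disk 1: place 108 GB, 148 GB left
disk 1: place 105 GB, 43 GB left
disk 2: place 104 GB, 152 GB left
disk 2: place 101 GB, 51 GB left
disk 3: place 99 GB, 157 GB left
disk 3: place 99 GB, 58 GB left
disk 4: place 98 GB, 158 GB left
disk 4: place 97 GB, 61 GB left
disk 5: place 96 GB, 160 GB left
disk 5: place 91 GB, 69 GB left
disk 6: place 89 GB, 167 GB left
disk 6: place 88 GB, 79 GB left
disk 7: place 88 GB, 168 GB left
Final disks: [108,105] [104,101] [99,99] [98,97] [96,91] [89,88] [88].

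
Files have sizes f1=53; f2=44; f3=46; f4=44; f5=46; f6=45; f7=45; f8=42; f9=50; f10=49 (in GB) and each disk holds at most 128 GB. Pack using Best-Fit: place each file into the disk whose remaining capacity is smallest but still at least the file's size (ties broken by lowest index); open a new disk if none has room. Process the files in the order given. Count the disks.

disk 1: place f1 (53 GB), 75 GB left
disk 1: place f2 (44 GB), 31 GB left
disk 2: place f3 (46 GB), 82 GB left
disk 2: place f4 (44 GB), 38 GB left
disk 3: place f5 (46 GB), 82 GB left
disk 3: place f6 (45 GB), 37 GB left
disk 4: place f7 (45 GB), 83 GB left
disk 4: place f8 (42 GB), 41 GB left
disk 5: place f9 (50 GB), 78 GB left
disk 5: place f10 (49 GB), 29 GB left

5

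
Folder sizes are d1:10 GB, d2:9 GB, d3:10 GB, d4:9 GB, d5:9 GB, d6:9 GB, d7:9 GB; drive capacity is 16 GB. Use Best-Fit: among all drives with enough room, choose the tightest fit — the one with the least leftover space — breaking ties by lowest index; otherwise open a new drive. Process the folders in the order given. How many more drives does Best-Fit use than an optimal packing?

0

Best-Fit: [10] [9] [10] [9] [9] [9] [9] → 7 drives.
7 folders exceed 8 GB (half the capacity), and no two of those can share a drive, so at least 7 drives are needed.
So 7 is already optimal.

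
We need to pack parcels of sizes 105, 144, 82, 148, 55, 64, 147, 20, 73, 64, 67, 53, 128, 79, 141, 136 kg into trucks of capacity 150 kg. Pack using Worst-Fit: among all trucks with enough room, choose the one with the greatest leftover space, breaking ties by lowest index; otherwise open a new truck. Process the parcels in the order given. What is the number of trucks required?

12

truck 1: place 105 kg, 45 kg left
truck 2: place 144 kg, 6 kg left
truck 3: place 82 kg, 68 kg left
truck 4: place 148 kg, 2 kg left
truck 3: place 55 kg, 13 kg left
truck 5: place 64 kg, 86 kg left
truck 6: place 147 kg, 3 kg left
truck 5: place 20 kg, 66 kg left
truck 7: place 73 kg, 77 kg left
truck 7: place 64 kg, 13 kg left
truck 8: place 67 kg, 83 kg left
truck 8: place 53 kg, 30 kg left
truck 9: place 128 kg, 22 kg left
truck 10: place 79 kg, 71 kg left
truck 11: place 141 kg, 9 kg left
truck 12: place 136 kg, 14 kg left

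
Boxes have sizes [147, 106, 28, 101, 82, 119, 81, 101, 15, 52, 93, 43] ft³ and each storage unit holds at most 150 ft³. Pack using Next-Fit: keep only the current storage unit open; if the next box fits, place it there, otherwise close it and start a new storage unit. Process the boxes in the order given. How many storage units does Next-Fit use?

storage unit 1: place 147 ft³, 3 ft³ left
storage unit 2: place 106 ft³, 44 ft³ left
storage unit 2: place 28 ft³, 16 ft³ left
storage unit 3: place 101 ft³, 49 ft³ left
storage unit 4: place 82 ft³, 68 ft³ left
storage unit 5: place 119 ft³, 31 ft³ left
storage unit 6: place 81 ft³, 69 ft³ left
storage unit 7: place 101 ft³, 49 ft³ left
storage unit 7: place 15 ft³, 34 ft³ left
storage unit 8: place 52 ft³, 98 ft³ left
storage unit 8: place 93 ft³, 5 ft³ left
storage unit 9: place 43 ft³, 107 ft³ left

9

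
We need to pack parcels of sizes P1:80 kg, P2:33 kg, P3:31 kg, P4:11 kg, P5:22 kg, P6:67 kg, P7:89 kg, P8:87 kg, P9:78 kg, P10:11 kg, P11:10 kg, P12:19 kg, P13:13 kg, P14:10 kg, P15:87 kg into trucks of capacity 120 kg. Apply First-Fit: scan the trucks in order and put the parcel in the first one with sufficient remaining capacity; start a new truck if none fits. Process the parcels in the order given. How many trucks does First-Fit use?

7

P1 (80 kg) → truck 1 (remaining 40 kg)
P2 (33 kg) → truck 1 (remaining 7 kg)
P3 (31 kg) → truck 2 (remaining 89 kg)
P4 (11 kg) → truck 2 (remaining 78 kg)
P5 (22 kg) → truck 2 (remaining 56 kg)
P6 (67 kg) → truck 3 (remaining 53 kg)
P7 (89 kg) → truck 4 (remaining 31 kg)
P8 (87 kg) → truck 5 (remaining 33 kg)
P9 (78 kg) → truck 6 (remaining 42 kg)
P10 (11 kg) → truck 2 (remaining 45 kg)
P11 (10 kg) → truck 2 (remaining 35 kg)
P12 (19 kg) → truck 2 (remaining 16 kg)
P13 (13 kg) → truck 2 (remaining 3 kg)
P14 (10 kg) → truck 3 (remaining 43 kg)
P15 (87 kg) → truck 7 (remaining 33 kg)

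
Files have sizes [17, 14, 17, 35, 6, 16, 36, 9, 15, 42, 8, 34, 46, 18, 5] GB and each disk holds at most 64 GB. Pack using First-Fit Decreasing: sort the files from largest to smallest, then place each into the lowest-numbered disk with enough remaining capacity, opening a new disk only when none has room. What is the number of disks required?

6

Sorted descending: 46, 42, 36, 35, 34, 18, 17, 17, 16, 15, 14, 9, 8, 6, 5.
disk 1: place 46 GB, 18 GB left
disk 2: place 42 GB, 22 GB left
disk 3: place 36 GB, 28 GB left
disk 4: place 35 GB, 29 GB left
disk 5: place 34 GB, 30 GB left
disk 1: place 18 GB, 0 GB left
disk 2: place 17 GB, 5 GB left
disk 3: place 17 GB, 11 GB left
disk 4: place 16 GB, 13 GB left
disk 5: place 15 GB, 15 GB left
disk 5: place 14 GB, 1 GB left
disk 3: place 9 GB, 2 GB left
disk 4: place 8 GB, 5 GB left
disk 6: place 6 GB, 58 GB left
disk 2: place 5 GB, 0 GB left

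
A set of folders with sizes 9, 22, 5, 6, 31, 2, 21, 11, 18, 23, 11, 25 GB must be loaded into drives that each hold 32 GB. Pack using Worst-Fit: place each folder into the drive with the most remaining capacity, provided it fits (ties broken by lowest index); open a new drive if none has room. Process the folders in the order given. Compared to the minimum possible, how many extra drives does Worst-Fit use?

1

Worst-Fit: [9,22] [5,6,2,11] [31] [21] [18,11] [23] [25] → 7 drives.
Total size 184 GB; any packing needs at least ⌈184/32⌉ = 6 drives.
An optimal packing achieves that bound: [31] [25,6] [23,9] [22,5,2] [21,11] [18,11] → 6 drives.
Excess: 7 − 6 = 1.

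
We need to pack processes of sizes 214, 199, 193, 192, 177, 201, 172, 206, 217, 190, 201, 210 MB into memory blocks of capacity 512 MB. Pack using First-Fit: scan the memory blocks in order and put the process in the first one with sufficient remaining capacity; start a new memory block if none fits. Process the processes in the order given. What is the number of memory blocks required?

6

Put 214 MB in memory block 1; 298 MB remain.
Put 199 MB in memory block 1; 99 MB remain.
Put 193 MB in memory block 2; 319 MB remain.
Put 192 MB in memory block 2; 127 MB remain.
Put 177 MB in memory block 3; 335 MB remain.
Put 201 MB in memory block 3; 134 MB remain.
Put 172 MB in memory block 4; 340 MB remain.
Put 206 MB in memory block 4; 134 MB remain.
Put 217 MB in memory block 5; 295 MB remain.
Put 190 MB in memory block 5; 105 MB remain.
Put 201 MB in memory block 6; 311 MB remain.
Put 210 MB in memory block 6; 101 MB remain.
Final memory blocks: [214,199] [193,192] [177,201] [172,206] [217,190] [201,210].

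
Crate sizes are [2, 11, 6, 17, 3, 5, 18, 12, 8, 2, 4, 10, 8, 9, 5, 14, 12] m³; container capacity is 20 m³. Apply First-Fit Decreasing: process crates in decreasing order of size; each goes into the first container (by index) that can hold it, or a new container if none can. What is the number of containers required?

8

Sorted descending: 18, 17, 14, 12, 12, 11, 10, 9, 8, 8, 6, 5, 5, 4, 3, 2, 2.
container 1: place 18 m³, 2 m³ left
container 2: place 17 m³, 3 m³ left
container 3: place 14 m³, 6 m³ left
container 4: place 12 m³, 8 m³ left
container 5: place 12 m³, 8 m³ left
container 6: place 11 m³, 9 m³ left
container 7: place 10 m³, 10 m³ left
container 6: place 9 m³, 0 m³ left
container 4: place 8 m³, 0 m³ left
container 5: place 8 m³, 0 m³ left
container 3: place 6 m³, 0 m³ left
container 7: place 5 m³, 5 m³ left
container 7: place 5 m³, 0 m³ left
container 8: place 4 m³, 16 m³ left
container 2: place 3 m³, 0 m³ left
container 1: place 2 m³, 0 m³ left
container 8: place 2 m³, 14 m³ left
Final containers: [18,2] [17,3] [14,6] [12,8] [12,8] [11,9] [10,5,5] [4,2].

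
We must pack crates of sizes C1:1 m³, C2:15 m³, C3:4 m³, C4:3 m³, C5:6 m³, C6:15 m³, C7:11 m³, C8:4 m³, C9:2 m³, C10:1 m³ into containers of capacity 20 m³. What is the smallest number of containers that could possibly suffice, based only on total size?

Total size = 1 + 15 + 4 + 3 + 6 + 15 + 11 + 4 + 2 + 1 = 62 m³.
⌈62 / 20⌉ = 4.

4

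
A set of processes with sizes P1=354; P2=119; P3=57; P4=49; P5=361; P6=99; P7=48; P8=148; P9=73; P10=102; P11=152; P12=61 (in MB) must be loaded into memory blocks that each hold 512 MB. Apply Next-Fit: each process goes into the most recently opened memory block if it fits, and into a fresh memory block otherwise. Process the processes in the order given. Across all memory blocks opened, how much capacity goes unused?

425

P1 (354 MB) → memory block 1 (remaining 158 MB)
P2 (119 MB) → memory block 1 (remaining 39 MB)
P3 (57 MB) → memory block 2 (remaining 455 MB)
P4 (49 MB) → memory block 2 (remaining 406 MB)
P5 (361 MB) → memory block 2 (remaining 45 MB)
P6 (99 MB) → memory block 3 (remaining 413 MB)
P7 (48 MB) → memory block 3 (remaining 365 MB)
P8 (148 MB) → memory block 3 (remaining 217 MB)
P9 (73 MB) → memory block 3 (remaining 144 MB)
P10 (102 MB) → memory block 3 (remaining 42 MB)
P11 (152 MB) → memory block 4 (remaining 360 MB)
P12 (61 MB) → memory block 4 (remaining 299 MB)
4 memory blocks × 512 MB = 2048 MB; used 1623 MB; unused 425 MB.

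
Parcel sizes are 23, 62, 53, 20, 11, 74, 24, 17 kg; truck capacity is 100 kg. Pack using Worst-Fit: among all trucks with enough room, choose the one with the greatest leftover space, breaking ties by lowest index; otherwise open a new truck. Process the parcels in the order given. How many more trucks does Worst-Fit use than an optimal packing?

Worst-Fit: [23,62] [53,20,11] [74,24] [17] → 4 trucks.
Total size 284 kg; any packing needs at least ⌈284/100⌉ = 3 trucks.
An optimal packing achieves that bound: [74,24] [62,23,11] [53,20,17] → 3 trucks.
Excess: 4 − 3 = 1.

1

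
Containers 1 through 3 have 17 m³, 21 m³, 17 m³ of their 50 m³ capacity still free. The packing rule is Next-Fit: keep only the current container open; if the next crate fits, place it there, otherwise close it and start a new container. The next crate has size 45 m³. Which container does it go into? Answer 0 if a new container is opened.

Next-Fit only looks at container 3, which has 17 m³ free.
45 m³ does not fit, so a new container is opened.

0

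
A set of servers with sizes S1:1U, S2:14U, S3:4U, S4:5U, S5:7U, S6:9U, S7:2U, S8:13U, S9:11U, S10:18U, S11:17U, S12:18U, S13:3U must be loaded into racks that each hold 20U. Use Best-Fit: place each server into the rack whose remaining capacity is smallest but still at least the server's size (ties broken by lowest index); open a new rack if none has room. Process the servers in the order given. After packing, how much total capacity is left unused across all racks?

Put S1 (1U) in rack 1; 19U remain.
Put S2 (14U) in rack 1; 5U remain.
Put S3 (4U) in rack 1; 1U remain.
Put S4 (5U) in rack 2; 15U remain.
Put S5 (7U) in rack 2; 8U remain.
Put S6 (9U) in rack 3; 11U remain.
Put S7 (2U) in rack 2; 6U remain.
Put S8 (13U) in rack 4; 7U remain.
Put S9 (11U) in rack 3; 0U remain.
Put S10 (18U) in rack 5; 2U remain.
Put S11 (17U) in rack 6; 3U remain.
Put S12 (18U) in rack 7; 2U remain.
Put S13 (3U) in rack 6; 0U remain.
7 racks × 20U = 140U; used 122U; unused 18U.

18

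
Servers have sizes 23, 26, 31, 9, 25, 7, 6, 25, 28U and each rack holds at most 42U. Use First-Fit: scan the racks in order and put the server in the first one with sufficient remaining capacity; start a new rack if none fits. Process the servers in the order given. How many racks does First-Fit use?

23U → rack 1 (remaining 19U)
26U → rack 2 (remaining 16U)
31U → rack 3 (remaining 11U)
9U → rack 1 (remaining 10U)
25U → rack 4 (remaining 17U)
7U → rack 1 (remaining 3U)
6U → rack 2 (remaining 10U)
25U → rack 5 (remaining 17U)
28U → rack 6 (remaining 14U)
Final racks: [23,9,7] [26,6] [31] [25] [25] [28].

6 racks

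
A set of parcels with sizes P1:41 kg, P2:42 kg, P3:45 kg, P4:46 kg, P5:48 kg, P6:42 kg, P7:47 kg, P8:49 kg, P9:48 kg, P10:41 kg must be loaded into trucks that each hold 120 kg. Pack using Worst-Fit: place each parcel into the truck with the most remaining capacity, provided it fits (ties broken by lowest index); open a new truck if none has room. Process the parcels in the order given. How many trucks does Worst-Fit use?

P1 (41 kg) → truck 1 (remaining 79 kg)
P2 (42 kg) → truck 1 (remaining 37 kg)
P3 (45 kg) → truck 2 (remaining 75 kg)
P4 (46 kg) → truck 2 (remaining 29 kg)
P5 (48 kg) → truck 3 (remaining 72 kg)
P6 (42 kg) → truck 3 (remaining 30 kg)
P7 (47 kg) → truck 4 (remaining 73 kg)
P8 (49 kg) → truck 4 (remaining 24 kg)
P9 (48 kg) → truck 5 (remaining 72 kg)
P10 (41 kg) → truck 5 (remaining 31 kg)

5 trucks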